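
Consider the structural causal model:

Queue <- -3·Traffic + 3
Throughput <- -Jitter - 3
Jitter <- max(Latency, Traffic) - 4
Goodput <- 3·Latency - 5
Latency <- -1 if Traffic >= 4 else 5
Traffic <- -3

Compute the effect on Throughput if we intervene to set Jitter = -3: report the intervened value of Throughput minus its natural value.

Intervening sets Jitter = -3 and removes its equation (Jitter <- max(Latency, Traffic) - 4).
Throughput = -Jitter - 3  [with Jitter=-3]  = 0
Without intervention: Latency = -1 if Traffic >= 4 else 5  [with Traffic=-3]  = 5; Jitter = max(Latency, Traffic) - 4  [with Latency=5, Traffic=-3]  = 1; Throughput = -Jitter - 3  [with Jitter=1]  = -4.
Change = 0 − (-4) = 4.

4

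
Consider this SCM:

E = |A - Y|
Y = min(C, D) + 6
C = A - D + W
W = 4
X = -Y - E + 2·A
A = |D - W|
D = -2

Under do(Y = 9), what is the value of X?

Under do(Y=9), the mechanism Y = min(C, D) + 6 is discarded; Y is fixed at 9.
A = |D - W|  [with D=-2, W=4]  = 6
E = |A - Y|  [with A=6, Y=9]  = 3
X = -Y - E + 2·A  [with Y=9, E=3, A=6]  = 0

0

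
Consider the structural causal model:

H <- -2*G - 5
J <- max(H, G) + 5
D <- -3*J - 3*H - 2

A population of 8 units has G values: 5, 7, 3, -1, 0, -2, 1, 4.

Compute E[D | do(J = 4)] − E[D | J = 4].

21.75

do(J=4) breaks J's dependence on G. With J=4 fixed, D across the units is 31, 43, 19, -5, 1, -11, 7, 25, mean 13.75.
Conditioning on J=4 selects the 2 unit(s) with G ∈ {-1, -2}. Their D values: -5, -11. Mean = -8.
Difference = 13.75 − (-8) = 21.75.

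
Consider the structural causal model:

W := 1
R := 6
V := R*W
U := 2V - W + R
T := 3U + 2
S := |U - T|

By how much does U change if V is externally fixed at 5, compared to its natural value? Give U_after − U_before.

The intervention breaks the incoming arrows to V: V := R*W no longer applies, and V = 5.
U = 2V - W + R  [with V=5, W=1, R=6]  = 15
Without intervention: V = R*W  [with R=6, W=1]  = 6; U = 2V - W + R  [with V=6, W=1, R=6]  = 17.
Change = 15 − 17 = -2.

-2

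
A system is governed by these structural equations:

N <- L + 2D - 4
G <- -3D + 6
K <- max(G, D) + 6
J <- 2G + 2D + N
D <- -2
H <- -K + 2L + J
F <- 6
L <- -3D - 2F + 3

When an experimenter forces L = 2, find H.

The intervention breaks the incoming arrows to L: L <- -3D - 2F + 3 no longer applies, and L = 2.
N = L + 2D - 4  [with L=2, D=-2]  = -6
G = -3D + 6  [with D=-2]  = 12
J = 2G + 2D + N  [with G=12, D=-2, N=-6]  = 14
K = max(G, D) + 6  [with G=12, D=-2]  = 18
H = -K + 2L + J  [with K=18, L=2, J=14]  = 0

0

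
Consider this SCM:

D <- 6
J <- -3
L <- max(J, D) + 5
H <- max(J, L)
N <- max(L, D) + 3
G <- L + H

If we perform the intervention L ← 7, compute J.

Under do(L=7), the mechanism L <- max(J, D) + 5 is discarded; L is fixed at 7.
Since J is not a descendant of the intervened variable, it is unaffected.

-3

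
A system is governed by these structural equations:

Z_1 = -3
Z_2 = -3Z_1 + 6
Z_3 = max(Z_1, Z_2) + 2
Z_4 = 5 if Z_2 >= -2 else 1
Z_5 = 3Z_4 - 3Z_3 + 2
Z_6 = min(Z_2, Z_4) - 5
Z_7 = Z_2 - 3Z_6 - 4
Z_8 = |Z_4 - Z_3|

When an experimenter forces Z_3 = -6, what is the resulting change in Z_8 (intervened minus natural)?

-1

The intervention breaks the incoming arrows to Z_3: Z_3 = max(Z_1, Z_2) + 2 no longer applies, and Z_3 = -6.
Z_2 = -3Z_1 + 6  [with Z_1=-3]  = 15
Z_4 = 5 if Z_2 >= -2 else 1  [with Z_2=15]  = 5
Z_8 = |Z_4 - Z_3|  [with Z_4=5, Z_3=-6]  = 11
Without intervention: Z_2 = -3Z_1 + 6  [with Z_1=-3]  = 15; Z_3 = max(Z_1, Z_2) + 2  [with Z_1=-3, Z_2=15]  = 17; Z_4 = 5 if Z_2 >= -2 else 1  [with Z_2=15]  = 5; Z_8 = |Z_4 - Z_3|  [with Z_4=5, Z_3=17]  = 12.
Change = 11 − 12 = -1.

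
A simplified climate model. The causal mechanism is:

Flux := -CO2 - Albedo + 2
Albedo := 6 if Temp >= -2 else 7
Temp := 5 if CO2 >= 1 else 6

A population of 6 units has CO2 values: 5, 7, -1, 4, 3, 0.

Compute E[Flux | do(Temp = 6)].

-7

do(Temp=6) breaks Temp's dependence on CO2. With Temp=6 fixed, Flux across the units is -9, -11, -3, -8, -7, -4, mean -7.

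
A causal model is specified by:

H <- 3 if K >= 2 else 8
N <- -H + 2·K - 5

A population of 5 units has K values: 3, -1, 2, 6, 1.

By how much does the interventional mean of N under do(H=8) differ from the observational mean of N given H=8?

4.4

The intervention sets H=8 in all 5 units regardless of K. Recomputing N per unit gives -7, -15, -9, -1, -11; average -8.6.
Observing H=8 restricts to units where H's equation naturally yields 8: K ∈ {-1, 1}. In that subpopulation N = -15, -11, mean -13.
Difference = -8.6 − (-13) = 4.4.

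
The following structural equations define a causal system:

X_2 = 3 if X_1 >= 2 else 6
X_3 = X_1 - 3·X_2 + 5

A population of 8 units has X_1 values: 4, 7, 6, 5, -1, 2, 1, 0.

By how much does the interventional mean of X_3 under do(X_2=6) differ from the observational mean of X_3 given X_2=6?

3

do(X_2=6) breaks X_2's dependence on X_1. With X_2=6 fixed, X_3 across the units is -9, -6, -7, -8, -14, -11, -12, -13, mean -10.
Conditioning on X_2=6 selects the 3 unit(s) with X_1 ∈ {-1, 1, 0}. Their X_3 values: -14, -12, -13. Mean = -13.
Difference = -10 − (-13) = 3.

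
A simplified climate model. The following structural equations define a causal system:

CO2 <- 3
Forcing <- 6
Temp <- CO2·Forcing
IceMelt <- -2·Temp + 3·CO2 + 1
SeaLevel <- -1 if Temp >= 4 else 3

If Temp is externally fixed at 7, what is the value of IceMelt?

The intervention breaks the incoming arrows to Temp: Temp <- CO2·Forcing no longer applies, and Temp = 7.
IceMelt = -2·Temp + 3·CO2 + 1  [with Temp=7, CO2=3]  = -4

-4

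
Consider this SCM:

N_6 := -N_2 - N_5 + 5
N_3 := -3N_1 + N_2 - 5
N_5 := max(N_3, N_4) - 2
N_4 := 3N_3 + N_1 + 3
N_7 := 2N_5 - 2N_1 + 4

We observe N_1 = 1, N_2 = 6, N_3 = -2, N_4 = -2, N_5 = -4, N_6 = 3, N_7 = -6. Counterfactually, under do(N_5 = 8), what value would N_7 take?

Under do(N_5=8), the mechanism N_5 := max(N_3, N_4) - 2 is discarded; N_5 is fixed at 8.
N_7 = 2N_5 - 2N_1 + 4  [with N_5=8, N_1=1]  = 18

18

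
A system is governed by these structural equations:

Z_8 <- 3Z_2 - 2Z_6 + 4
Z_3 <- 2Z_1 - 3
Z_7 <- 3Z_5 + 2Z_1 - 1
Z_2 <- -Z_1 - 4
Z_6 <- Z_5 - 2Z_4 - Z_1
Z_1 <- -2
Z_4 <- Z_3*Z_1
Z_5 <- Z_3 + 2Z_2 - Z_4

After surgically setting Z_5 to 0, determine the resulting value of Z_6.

The intervention breaks the incoming arrows to Z_5: Z_5 <- Z_3 + 2Z_2 - Z_4 no longer applies, and Z_5 = 0.
Z_3 = 2Z_1 - 3  [with Z_1=-2]  = -7
Z_4 = Z_3*Z_1  [with Z_3=-7, Z_1=-2]  = 14
Z_6 = Z_5 - 2Z_4 - Z_1  [with Z_5=0, Z_4=14, Z_1=-2]  = -26

-26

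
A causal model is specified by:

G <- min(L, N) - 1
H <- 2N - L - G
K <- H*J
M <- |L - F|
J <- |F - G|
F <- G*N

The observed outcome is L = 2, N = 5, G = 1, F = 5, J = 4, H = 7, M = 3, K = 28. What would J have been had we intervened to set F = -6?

Intervening sets F = -6 and removes its equation (F <- G*N).
G = min(L, N) - 1  [with L=2, N=5]  = 1
J = |F - G|  [with F=-6, G=1]  = 7

7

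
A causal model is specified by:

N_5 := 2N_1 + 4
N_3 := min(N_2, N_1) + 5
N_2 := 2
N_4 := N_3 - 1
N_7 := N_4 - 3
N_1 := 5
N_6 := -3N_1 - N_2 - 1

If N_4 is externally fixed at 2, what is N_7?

The intervention breaks the incoming arrows to N_4: N_4 := N_3 - 1 no longer applies, and N_4 = 2.
N_7 = N_4 - 3  [with N_4=2]  = -1

-1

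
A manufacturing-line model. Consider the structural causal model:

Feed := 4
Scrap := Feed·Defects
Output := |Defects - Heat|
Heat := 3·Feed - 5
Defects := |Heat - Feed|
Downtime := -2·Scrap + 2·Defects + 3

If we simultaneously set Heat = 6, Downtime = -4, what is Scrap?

8

The joint intervention fixes Heat = 6, Downtime = -4, removing each variable's own equation.
Defects = |Heat - Feed|  [with Heat=6, Feed=4]  = 2
Scrap = Feed·Defects  [with Feed=4, Defects=2]  = 8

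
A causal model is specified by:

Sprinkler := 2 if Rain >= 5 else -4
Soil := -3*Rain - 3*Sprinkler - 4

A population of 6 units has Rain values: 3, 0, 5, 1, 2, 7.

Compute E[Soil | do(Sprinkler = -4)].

-1

Every unit gets Sprinkler=-4 under the intervention. Soil values become -1, 8, -7, 5, 2, -13; E[Soil|do(Sprinkler=-4)] = -1.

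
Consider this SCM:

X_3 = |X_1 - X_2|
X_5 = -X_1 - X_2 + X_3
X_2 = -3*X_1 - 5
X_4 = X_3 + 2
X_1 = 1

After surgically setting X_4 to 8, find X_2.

The intervention breaks the incoming arrows to X_4: X_4 = X_3 + 2 no longer applies, and X_4 = 8.
Since X_2 is not a descendant of the intervened variable, it is unaffected.
X_2 = -3*X_1 - 5  [with X_1=1]  = -8

-8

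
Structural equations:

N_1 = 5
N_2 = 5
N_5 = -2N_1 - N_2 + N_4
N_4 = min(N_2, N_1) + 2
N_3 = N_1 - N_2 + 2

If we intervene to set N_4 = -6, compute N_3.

2

Under do(N_4=-6), the mechanism N_4 = min(N_2, N_1) + 2 is discarded; N_4 is fixed at -6.
Since N_3 is not a descendant of the intervened variable, it is unaffected.
N_3 = N_1 - N_2 + 2  [with N_1=5, N_2=5]  = 2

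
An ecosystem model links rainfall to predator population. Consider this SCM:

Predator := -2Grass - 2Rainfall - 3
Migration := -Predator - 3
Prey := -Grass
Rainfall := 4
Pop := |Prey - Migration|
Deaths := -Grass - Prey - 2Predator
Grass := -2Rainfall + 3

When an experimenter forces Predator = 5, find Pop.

The intervention breaks the incoming arrows to Predator: Predator := -2Grass - 2Rainfall - 3 no longer applies, and Predator = 5.
Grass = -2Rainfall + 3  [with Rainfall=4]  = -5
Prey = -Grass  [with Grass=-5]  = 5
Migration = -Predator - 3  [with Predator=5]  = -8
Pop = |Prey - Migration|  [with Prey=5, Migration=-8]  = 13

13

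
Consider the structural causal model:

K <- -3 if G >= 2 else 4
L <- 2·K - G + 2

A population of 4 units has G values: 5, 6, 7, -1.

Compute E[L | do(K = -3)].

Every unit gets K=-3 under the intervention. L values become -9, -10, -11, -3; E[L|do(K=-3)] = -8.25.

-8.25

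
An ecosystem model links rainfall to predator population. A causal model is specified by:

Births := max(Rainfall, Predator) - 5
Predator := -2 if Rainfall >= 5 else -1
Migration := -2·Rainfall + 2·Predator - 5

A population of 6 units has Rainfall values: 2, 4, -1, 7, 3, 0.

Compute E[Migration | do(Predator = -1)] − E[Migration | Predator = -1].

do(Predator=-1) breaks Predator's dependence on Rainfall. With Predator=-1 fixed, Migration across the units is -11, -15, -5, -21, -13, -7, mean -12.
E[Migration|Predator=-1] averages over only the 5 units with Predator=-1 (Rainfall = 2, 4, -1, 3, 0): Migration = -11, -15, -5, -13, -7, mean -10.2.
Difference = -12 − (-10.2) = -1.8.

-1.8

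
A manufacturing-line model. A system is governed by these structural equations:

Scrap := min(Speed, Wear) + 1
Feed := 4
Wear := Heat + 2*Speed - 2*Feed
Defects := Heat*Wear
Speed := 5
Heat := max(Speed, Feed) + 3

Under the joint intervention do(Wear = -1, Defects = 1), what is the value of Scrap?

The joint intervention fixes Wear = -1, Defects = 1, removing each variable's own equation.
Scrap = min(Speed, Wear) + 1  [with Speed=5, Wear=-1]  = 0

0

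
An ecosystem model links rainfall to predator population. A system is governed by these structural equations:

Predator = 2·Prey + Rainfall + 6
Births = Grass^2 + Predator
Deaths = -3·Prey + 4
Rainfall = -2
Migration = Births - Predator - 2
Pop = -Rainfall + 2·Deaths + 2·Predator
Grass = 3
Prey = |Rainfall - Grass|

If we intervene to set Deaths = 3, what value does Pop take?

36

Intervening sets Deaths = 3 and removes its equation (Deaths = -3·Prey + 4).
Prey = |Rainfall - Grass|  [with Rainfall=-2, Grass=3]  = 5
Predator = 2·Prey + Rainfall + 6  [with Prey=5, Rainfall=-2]  = 14
Pop = -Rainfall + 2·Deaths + 2·Predator  [with Rainfall=-2, Deaths=3, Predator=14]  = 36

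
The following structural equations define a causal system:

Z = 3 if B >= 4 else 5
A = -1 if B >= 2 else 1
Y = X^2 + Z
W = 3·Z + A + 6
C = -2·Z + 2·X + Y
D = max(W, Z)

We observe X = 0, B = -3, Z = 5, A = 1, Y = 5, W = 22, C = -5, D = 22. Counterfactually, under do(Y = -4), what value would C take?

-14

Under do(Y=-4), the mechanism Y = X^2 + Z is discarded; Y is fixed at -4.
Z = 3 if B >= 4 else 5  [with B=-3]  = 5
C = -2·Z + 2·X + Y  [with Z=5, X=0, Y=-4]  = -14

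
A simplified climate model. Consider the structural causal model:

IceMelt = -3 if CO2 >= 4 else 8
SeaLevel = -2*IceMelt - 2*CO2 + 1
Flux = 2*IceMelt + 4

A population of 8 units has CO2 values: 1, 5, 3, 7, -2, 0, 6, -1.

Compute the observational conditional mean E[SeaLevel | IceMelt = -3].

-5

E[SeaLevel|IceMelt=-3] averages over only the 3 units with IceMelt=-3 (CO2 = 5, 7, 6): SeaLevel = -3, -7, -5, mean -5.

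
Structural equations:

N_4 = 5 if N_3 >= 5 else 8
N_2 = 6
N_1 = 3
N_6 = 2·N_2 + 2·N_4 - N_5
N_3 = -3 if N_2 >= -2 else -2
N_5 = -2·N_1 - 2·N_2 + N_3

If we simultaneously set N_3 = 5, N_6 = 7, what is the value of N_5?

The joint intervention fixes N_3 = 5, N_6 = 7, removing each variable's own equation.
N_5 = -2·N_1 - 2·N_2 + N_3  [with N_1=3, N_2=6, N_3=5]  = -13

-13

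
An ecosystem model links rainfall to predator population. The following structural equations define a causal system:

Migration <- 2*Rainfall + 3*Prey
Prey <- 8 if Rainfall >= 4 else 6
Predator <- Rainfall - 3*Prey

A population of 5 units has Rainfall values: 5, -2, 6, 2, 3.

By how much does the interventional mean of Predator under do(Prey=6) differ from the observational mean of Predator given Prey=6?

1.8

Every unit gets Prey=6 under the intervention. Predator values become -13, -20, -12, -16, -15; E[Predator|do(Prey=6)] = -15.2.
Observing Prey=6 restricts to units where Prey's equation naturally yields 6: Rainfall ∈ {-2, 2, 3}. In that subpopulation Predator = -20, -16, -15, mean -17.
Difference = -15.2 − (-17) = 1.8.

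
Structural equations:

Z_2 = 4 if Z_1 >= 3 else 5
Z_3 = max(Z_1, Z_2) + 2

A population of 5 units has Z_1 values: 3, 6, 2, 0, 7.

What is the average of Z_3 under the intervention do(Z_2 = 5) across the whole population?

7.6

do(Z_2=5) breaks Z_2's dependence on Z_1. With Z_2=5 fixed, Z_3 across the units is 7, 8, 7, 7, 9, mean 7.6.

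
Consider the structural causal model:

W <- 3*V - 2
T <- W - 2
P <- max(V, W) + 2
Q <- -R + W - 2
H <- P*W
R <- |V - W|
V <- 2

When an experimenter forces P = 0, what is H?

0

The intervention breaks the incoming arrows to P: P <- max(V, W) + 2 no longer applies, and P = 0.
W = 3*V - 2  [with V=2]  = 4
H = P*W  [with P=0, W=4]  = 0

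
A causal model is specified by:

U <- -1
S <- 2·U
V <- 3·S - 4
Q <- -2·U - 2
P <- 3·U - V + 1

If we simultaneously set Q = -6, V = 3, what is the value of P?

-5

The joint intervention fixes Q = -6, V = 3, removing each variable's own equation.
P = 3·U - V + 1  [with U=-1, V=3]  = -5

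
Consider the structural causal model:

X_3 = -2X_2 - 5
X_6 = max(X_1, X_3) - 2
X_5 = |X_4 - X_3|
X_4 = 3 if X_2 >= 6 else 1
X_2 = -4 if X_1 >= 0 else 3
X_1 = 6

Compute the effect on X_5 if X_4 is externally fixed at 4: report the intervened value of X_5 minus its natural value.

-1

Intervening sets X_4 = 4 and removes its equation (X_4 = 3 if X_2 >= 6 else 1).
X_2 = -4 if X_1 >= 0 else 3  [with X_1=6]  = -4
X_3 = -2X_2 - 5  [with X_2=-4]  = 3
X_5 = |X_4 - X_3|  [with X_4=4, X_3=3]  = 1
Without intervention: X_2 = -4 if X_1 >= 0 else 3  [with X_1=6]  = -4; X_3 = -2X_2 - 5  [with X_2=-4]  = 3; X_4 = 3 if X_2 >= 6 else 1  [with X_2=-4]  = 1; X_5 = |X_4 - X_3|  [with X_4=1, X_3=3]  = 2.
Change = 1 − 2 = -1.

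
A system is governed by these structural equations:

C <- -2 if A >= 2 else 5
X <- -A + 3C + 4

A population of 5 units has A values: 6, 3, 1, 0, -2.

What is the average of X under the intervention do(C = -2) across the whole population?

do(C=-2) breaks C's dependence on A. With C=-2 fixed, X across the units is -8, -5, -3, -2, 0, mean -3.6.

-3.6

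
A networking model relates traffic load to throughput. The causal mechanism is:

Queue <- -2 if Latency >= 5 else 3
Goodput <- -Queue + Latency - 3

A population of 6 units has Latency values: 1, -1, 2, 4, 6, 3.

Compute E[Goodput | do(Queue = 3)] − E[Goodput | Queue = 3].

0.7

do(Queue=3) breaks Queue's dependence on Latency. With Queue=3 fixed, Goodput across the units is -5, -7, -4, -2, 0, -3, mean -3.5.
E[Goodput|Queue=3] averages over only the 5 units with Queue=3 (Latency = 1, -1, 2, 4, 3): Goodput = -5, -7, -4, -2, -3, mean -4.2.
Difference = -3.5 − (-4.2) = 0.7.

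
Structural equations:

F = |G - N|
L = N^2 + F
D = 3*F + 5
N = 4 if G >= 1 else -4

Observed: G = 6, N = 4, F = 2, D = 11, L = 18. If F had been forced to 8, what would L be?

do(F=8) replaces the equation F = |G - N| with the constant F = 8.
N = 4 if G >= 1 else -4  [with G=6]  = 4
L = N^2 + F  [with N=4, F=8]  = 24

24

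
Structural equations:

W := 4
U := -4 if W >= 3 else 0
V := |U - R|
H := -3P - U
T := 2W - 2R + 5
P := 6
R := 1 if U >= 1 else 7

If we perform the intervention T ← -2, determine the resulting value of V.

11

Intervening sets T = -2 and removes its equation (T := 2W - 2R + 5).
Since V is not a descendant of the intervened variable, it is unaffected.
U = -4 if W >= 3 else 0  [with W=4]  = -4
R = 1 if U >= 1 else 7  [with U=-4]  = 7
V = |U - R|  [with U=-4, R=7]  = 11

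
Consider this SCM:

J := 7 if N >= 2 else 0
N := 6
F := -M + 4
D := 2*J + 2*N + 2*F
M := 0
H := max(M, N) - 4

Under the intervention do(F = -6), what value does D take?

14

The intervention breaks the incoming arrows to F: F := -M + 4 no longer applies, and F = -6.
J = 7 if N >= 2 else 0  [with N=6]  = 7
D = 2*J + 2*N + 2*F  [with J=7, N=6, F=-6]  = 14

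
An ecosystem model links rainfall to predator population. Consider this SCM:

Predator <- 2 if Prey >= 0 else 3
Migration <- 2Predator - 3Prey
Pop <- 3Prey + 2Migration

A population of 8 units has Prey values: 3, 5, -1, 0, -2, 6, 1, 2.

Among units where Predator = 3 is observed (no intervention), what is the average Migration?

E[Migration|Predator=3] averages over only the 2 units with Predator=3 (Prey = -1, -2): Migration = 9, 12, mean 10.5.

10.5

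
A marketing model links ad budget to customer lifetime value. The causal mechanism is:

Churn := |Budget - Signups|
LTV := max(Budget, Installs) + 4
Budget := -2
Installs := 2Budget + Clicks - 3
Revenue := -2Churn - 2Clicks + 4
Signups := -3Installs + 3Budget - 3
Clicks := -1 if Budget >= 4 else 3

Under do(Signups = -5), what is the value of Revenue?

-8

Under do(Signups=-5), the mechanism Signups := -3Installs + 3Budget - 3 is discarded; Signups is fixed at -5.
Clicks = -1 if Budget >= 4 else 3  [with Budget=-2]  = 3
Churn = |Budget - Signups|  [with Budget=-2, Signups=-5]  = 3
Revenue = -2Churn - 2Clicks + 4  [with Churn=3, Clicks=3]  = -8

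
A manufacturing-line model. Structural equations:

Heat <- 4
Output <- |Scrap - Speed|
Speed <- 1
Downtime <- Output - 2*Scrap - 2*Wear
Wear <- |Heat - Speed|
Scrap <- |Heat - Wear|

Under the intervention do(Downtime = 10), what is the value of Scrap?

do(Downtime=10) replaces the equation Downtime <- Output - 2*Scrap - 2*Wear with the constant Downtime = 10.
No directed path runs from Downtime to Scrap, so Scrap keeps its natural value.
Wear = |Heat - Speed|  [with Heat=4, Speed=1]  = 3
Scrap = |Heat - Wear|  [with Heat=4, Wear=3]  = 1

1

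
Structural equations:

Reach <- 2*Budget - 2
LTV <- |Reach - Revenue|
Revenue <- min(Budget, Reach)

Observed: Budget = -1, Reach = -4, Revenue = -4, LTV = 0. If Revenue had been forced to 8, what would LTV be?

The intervention breaks the incoming arrows to Revenue: Revenue <- min(Budget, Reach) no longer applies, and Revenue = 8.
Reach = 2*Budget - 2  [with Budget=-1]  = -4
LTV = |Reach - Revenue|  [with Reach=-4, Revenue=8]  = 12

12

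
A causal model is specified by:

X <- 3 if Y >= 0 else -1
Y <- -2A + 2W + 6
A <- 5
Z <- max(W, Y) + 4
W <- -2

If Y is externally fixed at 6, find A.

5

Under do(Y=6), the mechanism Y <- -2A + 2W + 6 is discarded; Y is fixed at 6.
Since A is not a descendant of the intervened variable, it is unaffected.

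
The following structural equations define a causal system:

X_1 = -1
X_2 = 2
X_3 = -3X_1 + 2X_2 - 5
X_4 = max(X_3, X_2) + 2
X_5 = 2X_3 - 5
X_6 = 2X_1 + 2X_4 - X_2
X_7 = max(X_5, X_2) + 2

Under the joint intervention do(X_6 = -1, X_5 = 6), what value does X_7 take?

Setting X_6 = -1, X_5 = 6 by intervention discards those variables' equations.
X_7 = max(X_5, X_2) + 2  [with X_5=6, X_2=2]  = 8

8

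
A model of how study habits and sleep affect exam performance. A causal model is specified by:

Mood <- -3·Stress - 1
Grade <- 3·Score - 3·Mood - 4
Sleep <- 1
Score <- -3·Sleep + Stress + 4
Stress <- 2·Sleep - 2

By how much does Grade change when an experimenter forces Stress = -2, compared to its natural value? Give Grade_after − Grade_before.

-24

do(Stress=-2) replaces the equation Stress <- 2·Sleep - 2 with the constant Stress = -2.
Score = -3·Sleep + Stress + 4  [with Sleep=1, Stress=-2]  = -1
Mood = -3·Stress - 1  [with Stress=-2]  = 5
Grade = 3·Score - 3·Mood - 4  [with Score=-1, Mood=5]  = -22
Without intervention: Stress = 2·Sleep - 2  [with Sleep=1]  = 0; Score = -3·Sleep + Stress + 4  [with Sleep=1, Stress=0]  = 1; Mood = -3·Stress - 1  [with Stress=0]  = -1; Grade = 3·Score - 3·Mood - 4  [with Score=1, Mood=-1]  = 2.
Change = -22 − 2 = -24.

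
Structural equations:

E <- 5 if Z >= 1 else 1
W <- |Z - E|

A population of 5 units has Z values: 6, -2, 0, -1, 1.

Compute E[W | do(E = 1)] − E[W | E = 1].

0.2

Every unit gets E=1 under the intervention. W values become 5, 3, 1, 2, 0; E[W|do(E=1)] = 2.2.
Observing E=1 restricts to units where E's equation naturally yields 1: Z ∈ {-2, 0, -1}. In that subpopulation W = 3, 1, 2, mean 2.
Difference = 2.2 − 2 = 0.2.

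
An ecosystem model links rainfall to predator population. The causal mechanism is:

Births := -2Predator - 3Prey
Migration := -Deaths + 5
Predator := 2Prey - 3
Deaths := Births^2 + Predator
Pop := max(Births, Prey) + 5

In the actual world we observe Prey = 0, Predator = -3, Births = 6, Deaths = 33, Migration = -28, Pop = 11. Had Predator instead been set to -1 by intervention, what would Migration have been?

2

do(Predator=-1) replaces the equation Predator := 2Prey - 3 with the constant Predator = -1.
Births = -2Predator - 3Prey  [with Predator=-1, Prey=0]  = 2
Deaths = Births^2 + Predator  [with Births=2, Predator=-1]  = 3
Migration = -Deaths + 5  [with Deaths=3]  = 2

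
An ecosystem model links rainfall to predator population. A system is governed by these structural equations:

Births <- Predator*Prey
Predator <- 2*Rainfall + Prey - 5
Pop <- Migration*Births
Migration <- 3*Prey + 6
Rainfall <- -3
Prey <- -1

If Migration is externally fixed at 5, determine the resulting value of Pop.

The intervention breaks the incoming arrows to Migration: Migration <- 3*Prey + 6 no longer applies, and Migration = 5.
Predator = 2*Rainfall + Prey - 5  [with Rainfall=-3, Prey=-1]  = -12
Births = Predator*Prey  [with Predator=-12, Prey=-1]  = 12
Pop = Migration*Births  [with Migration=5, Births=12]  = 60

60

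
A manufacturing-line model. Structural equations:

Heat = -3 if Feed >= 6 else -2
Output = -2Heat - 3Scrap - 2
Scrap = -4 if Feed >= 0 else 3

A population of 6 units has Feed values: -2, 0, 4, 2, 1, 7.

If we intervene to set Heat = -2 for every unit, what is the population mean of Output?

The intervention sets Heat=-2 in all 6 units regardless of Feed. Recomputing Output per unit gives -7, 14, 14, 14, 14, 14; average 10.5.

10.5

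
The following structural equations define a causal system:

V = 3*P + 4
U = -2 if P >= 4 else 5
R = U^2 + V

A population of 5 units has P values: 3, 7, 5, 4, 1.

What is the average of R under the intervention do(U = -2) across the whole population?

20

The intervention sets U=-2 in all 5 units regardless of P. Recomputing R per unit gives 17, 29, 23, 20, 11; average 20.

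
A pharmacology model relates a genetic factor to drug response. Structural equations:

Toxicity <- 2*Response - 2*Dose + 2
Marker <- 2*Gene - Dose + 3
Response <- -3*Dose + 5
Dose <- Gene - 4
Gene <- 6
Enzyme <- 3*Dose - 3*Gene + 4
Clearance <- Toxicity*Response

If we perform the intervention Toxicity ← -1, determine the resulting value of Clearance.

Intervening sets Toxicity = -1 and removes its equation (Toxicity <- 2*Response - 2*Dose + 2).
Dose = Gene - 4  [with Gene=6]  = 2
Response = -3*Dose + 5  [with Dose=2]  = -1
Clearance = Toxicity*Response  [with Toxicity=-1, Response=-1]  = 1

1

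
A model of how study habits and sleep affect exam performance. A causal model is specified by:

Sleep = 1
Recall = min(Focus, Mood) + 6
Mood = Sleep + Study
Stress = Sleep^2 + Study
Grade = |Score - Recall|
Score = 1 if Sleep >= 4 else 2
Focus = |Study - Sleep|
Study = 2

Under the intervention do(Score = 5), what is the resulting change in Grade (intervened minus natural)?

do(Score=5) replaces the equation Score = 1 if Sleep >= 4 else 2 with the constant Score = 5.
Focus = |Study - Sleep|  [with Study=2, Sleep=1]  = 1
Mood = Sleep + Study  [with Sleep=1, Study=2]  = 3
Recall = min(Focus, Mood) + 6  [with Focus=1, Mood=3]  = 7
Grade = |Score - Recall|  [with Score=5, Recall=7]  = 2
Without intervention: Focus = |Study - Sleep|  [with Study=2, Sleep=1]  = 1; Score = 1 if Sleep >= 4 else 2  [with Sleep=1]  = 2; Mood = Sleep + Study  [with Sleep=1, Study=2]  = 3; Recall = min(Focus, Mood) + 6  [with Focus=1, Mood=3]  = 7; Grade = |Score - Recall|  [with Score=2, Recall=7]  = 5.
Change = 2 − 5 = -3.

-3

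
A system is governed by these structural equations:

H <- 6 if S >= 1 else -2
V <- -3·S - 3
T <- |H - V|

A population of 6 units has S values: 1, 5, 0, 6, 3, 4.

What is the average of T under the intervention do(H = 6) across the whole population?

18.5

The intervention sets H=6 in all 6 units regardless of S. Recomputing T per unit gives 12, 24, 9, 27, 18, 21; average 18.5.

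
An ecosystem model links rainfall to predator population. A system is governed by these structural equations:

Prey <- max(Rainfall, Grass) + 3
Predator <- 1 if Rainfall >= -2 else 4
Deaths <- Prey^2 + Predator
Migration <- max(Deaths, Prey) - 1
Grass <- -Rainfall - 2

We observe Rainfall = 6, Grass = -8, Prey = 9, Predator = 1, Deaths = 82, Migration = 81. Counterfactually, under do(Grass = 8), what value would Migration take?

121

Under do(Grass=8), the mechanism Grass <- -Rainfall - 2 is discarded; Grass is fixed at 8.
Prey = max(Rainfall, Grass) + 3  [with Rainfall=6, Grass=8]  = 11
Predator = 1 if Rainfall >= -2 else 4  [with Rainfall=6]  = 1
Deaths = Prey^2 + Predator  [with Prey=11, Predator=1]  = 122
Migration = max(Deaths, Prey) - 1  [with Deaths=122, Prey=11]  = 121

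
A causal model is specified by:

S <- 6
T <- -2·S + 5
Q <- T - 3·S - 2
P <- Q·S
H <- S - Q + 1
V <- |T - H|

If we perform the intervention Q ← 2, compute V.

12

The intervention breaks the incoming arrows to Q: Q <- T - 3·S - 2 no longer applies, and Q = 2.
T = -2·S + 5  [with S=6]  = -7
H = S - Q + 1  [with S=6, Q=2]  = 5
V = |T - H|  [with T=-7, H=5]  = 12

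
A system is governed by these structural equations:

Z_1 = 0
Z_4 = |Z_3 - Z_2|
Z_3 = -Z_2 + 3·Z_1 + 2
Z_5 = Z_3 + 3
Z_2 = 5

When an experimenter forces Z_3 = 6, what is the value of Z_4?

The intervention breaks the incoming arrows to Z_3: Z_3 = -Z_2 + 3·Z_1 + 2 no longer applies, and Z_3 = 6.
Z_4 = |Z_3 - Z_2|  [with Z_3=6, Z_2=5]  = 1

1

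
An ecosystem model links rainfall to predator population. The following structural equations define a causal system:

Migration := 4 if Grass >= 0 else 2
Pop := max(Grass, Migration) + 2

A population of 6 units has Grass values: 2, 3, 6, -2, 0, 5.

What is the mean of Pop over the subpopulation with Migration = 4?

Conditioning on Migration=4 selects the 5 unit(s) with Grass ∈ {2, 3, 6, 0, 5}. Their Pop values: 6, 6, 8, 6, 7. Mean = 6.6.

6.6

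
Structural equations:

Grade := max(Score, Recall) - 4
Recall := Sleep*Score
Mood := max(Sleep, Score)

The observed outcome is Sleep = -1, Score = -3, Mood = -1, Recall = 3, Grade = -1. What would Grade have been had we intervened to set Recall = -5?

-7

Intervening sets Recall = -5 and removes its equation (Recall := Sleep*Score).
Grade = max(Score, Recall) - 4  [with Score=-3, Recall=-5]  = -7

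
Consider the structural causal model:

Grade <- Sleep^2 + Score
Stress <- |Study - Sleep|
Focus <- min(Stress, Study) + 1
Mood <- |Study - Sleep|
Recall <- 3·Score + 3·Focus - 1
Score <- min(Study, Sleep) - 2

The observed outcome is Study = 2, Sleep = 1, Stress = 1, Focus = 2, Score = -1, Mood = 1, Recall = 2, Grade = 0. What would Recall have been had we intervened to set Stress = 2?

5

The intervention breaks the incoming arrows to Stress: Stress <- |Study - Sleep| no longer applies, and Stress = 2.
Focus = min(Stress, Study) + 1  [with Stress=2, Study=2]  = 3
Score = min(Study, Sleep) - 2  [with Study=2, Sleep=1]  = -1
Recall = 3·Score + 3·Focus - 1  [with Score=-1, Focus=3]  = 5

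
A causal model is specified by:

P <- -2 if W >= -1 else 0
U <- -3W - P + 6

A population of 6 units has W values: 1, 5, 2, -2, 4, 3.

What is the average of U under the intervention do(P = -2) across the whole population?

Every unit gets P=-2 under the intervention. U values become 5, -7, 2, 14, -4, -1; E[U|do(P=-2)] = 1.5.

1.5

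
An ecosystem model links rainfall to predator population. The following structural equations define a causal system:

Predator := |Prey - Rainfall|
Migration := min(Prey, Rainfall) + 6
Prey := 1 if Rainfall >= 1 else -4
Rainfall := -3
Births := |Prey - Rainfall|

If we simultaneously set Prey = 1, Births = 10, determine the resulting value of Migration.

Setting Prey = 1, Births = 10 by intervention discards those variables' equations.
Migration = min(Prey, Rainfall) + 6  [with Prey=1, Rainfall=-3]  = 3

3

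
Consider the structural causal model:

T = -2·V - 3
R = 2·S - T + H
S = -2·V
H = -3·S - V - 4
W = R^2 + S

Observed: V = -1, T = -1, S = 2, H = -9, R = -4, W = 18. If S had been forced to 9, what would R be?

do(S=9) replaces the equation S = -2·V with the constant S = 9.
T = -2·V - 3  [with V=-1]  = -1
H = -3·S - V - 4  [with S=9, V=-1]  = -30
R = 2·S - T + H  [with S=9, T=-1, H=-30]  = -11

-11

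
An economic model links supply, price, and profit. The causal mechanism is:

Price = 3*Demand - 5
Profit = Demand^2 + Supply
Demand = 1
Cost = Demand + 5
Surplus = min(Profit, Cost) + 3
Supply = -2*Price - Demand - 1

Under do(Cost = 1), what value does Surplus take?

4

Under do(Cost=1), the mechanism Cost = Demand + 5 is discarded; Cost is fixed at 1.
Price = 3*Demand - 5  [with Demand=1]  = -2
Supply = -2*Price - Demand - 1  [with Price=-2, Demand=1]  = 2
Profit = Demand^2 + Supply  [with Demand=1, Supply=2]  = 3
Surplus = min(Profit, Cost) + 3  [with Profit=3, Cost=1]  = 4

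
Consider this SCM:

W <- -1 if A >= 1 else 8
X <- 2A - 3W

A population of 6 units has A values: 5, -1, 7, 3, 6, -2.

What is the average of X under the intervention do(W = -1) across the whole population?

9

do(W=-1) breaks W's dependence on A. With W=-1 fixed, X across the units is 13, 1, 17, 9, 15, -1, mean 9.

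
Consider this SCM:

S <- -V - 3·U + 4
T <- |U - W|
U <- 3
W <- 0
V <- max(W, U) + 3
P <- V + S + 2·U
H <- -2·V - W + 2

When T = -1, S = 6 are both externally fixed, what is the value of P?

Under do(T = -1, S = 6), each intervened variable's structural equation is replaced by its fixed value.
V = max(W, U) + 3  [with W=0, U=3]  = 6
P = V + S + 2·U  [with V=6, S=6, U=3]  = 18

18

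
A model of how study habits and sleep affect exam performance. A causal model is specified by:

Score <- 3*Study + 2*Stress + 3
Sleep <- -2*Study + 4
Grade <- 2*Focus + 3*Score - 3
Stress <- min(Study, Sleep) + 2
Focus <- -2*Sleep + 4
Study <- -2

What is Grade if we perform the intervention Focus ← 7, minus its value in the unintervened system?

Under do(Focus=7), the mechanism Focus <- -2*Sleep + 4 is discarded; Focus is fixed at 7.
Sleep = -2*Study + 4  [with Study=-2]  = 8
Stress = min(Study, Sleep) + 2  [with Study=-2, Sleep=8]  = 0
Score = 3*Study + 2*Stress + 3  [with Study=-2, Stress=0]  = -3
Grade = 2*Focus + 3*Score - 3  [with Focus=7, Score=-3]  = 2
Without intervention: Sleep = -2*Study + 4  [with Study=-2]  = 8; Stress = min(Study, Sleep) + 2  [with Study=-2, Sleep=8]  = 0; Focus = -2*Sleep + 4  [with Sleep=8]  = -12; Score = 3*Study + 2*Stress + 3  [with Study=-2, Stress=0]  = -3; Grade = 2*Focus + 3*Score - 3  [with Focus=-12, Score=-3]  = -36.
Change = 2 − (-36) = 38.

38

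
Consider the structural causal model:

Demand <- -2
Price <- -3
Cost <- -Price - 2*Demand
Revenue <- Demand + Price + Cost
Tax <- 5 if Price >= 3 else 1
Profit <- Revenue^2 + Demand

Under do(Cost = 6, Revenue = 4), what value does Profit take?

14

Setting Cost = 6, Revenue = 4 by intervention discards those variables' equations.
Profit = Revenue^2 + Demand  [with Revenue=4, Demand=-2]  = 14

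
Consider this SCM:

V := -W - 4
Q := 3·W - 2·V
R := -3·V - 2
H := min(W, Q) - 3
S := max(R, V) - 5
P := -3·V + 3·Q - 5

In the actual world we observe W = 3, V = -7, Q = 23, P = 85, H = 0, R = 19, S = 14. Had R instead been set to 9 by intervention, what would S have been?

Intervening sets R = 9 and removes its equation (R := -3·V - 2).
V = -W - 4  [with W=3]  = -7
S = max(R, V) - 5  [with R=9, V=-7]  = 4

4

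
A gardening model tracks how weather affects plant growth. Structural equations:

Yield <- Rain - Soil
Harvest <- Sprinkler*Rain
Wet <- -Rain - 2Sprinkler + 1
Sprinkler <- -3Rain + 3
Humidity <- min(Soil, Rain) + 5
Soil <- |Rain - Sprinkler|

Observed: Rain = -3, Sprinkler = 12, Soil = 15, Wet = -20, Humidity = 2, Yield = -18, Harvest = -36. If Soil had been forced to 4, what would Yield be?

-7

The intervention breaks the incoming arrows to Soil: Soil <- |Rain - Sprinkler| no longer applies, and Soil = 4.
Yield = Rain - Soil  [with Rain=-3, Soil=4]  = -7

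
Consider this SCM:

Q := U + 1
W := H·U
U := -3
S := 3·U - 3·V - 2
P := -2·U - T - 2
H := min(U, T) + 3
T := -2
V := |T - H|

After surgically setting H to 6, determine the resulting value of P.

The intervention breaks the incoming arrows to H: H := min(U, T) + 3 no longer applies, and H = 6.
No directed path runs from H to P, so P keeps its natural value.
P = -2·U - T - 2  [with U=-3, T=-2]  = 6

6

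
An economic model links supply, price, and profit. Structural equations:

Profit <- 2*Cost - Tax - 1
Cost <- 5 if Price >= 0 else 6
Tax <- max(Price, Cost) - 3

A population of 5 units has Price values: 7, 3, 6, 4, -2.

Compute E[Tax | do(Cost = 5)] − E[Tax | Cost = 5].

-0.15

Every unit gets Cost=5 under the intervention. Tax values become 4, 2, 3, 2, 2; E[Tax|do(Cost=5)] = 2.6.
Observing Cost=5 restricts to units where Cost's equation naturally yields 5: Price ∈ {7, 3, 6, 4}. In that subpopulation Tax = 4, 2, 3, 2, mean 2.75.
Difference = 2.6 − 2.75 = -0.15.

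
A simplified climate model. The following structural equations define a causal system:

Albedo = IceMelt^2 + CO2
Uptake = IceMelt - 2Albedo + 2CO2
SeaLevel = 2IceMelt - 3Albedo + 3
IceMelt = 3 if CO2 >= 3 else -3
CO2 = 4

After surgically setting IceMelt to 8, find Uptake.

-120

do(IceMelt=8) replaces the equation IceMelt = 3 if CO2 >= 3 else -3 with the constant IceMelt = 8.
Albedo = IceMelt^2 + CO2  [with IceMelt=8, CO2=4]  = 68
Uptake = IceMelt - 2Albedo + 2CO2  [with IceMelt=8, Albedo=68, CO2=4]  = -120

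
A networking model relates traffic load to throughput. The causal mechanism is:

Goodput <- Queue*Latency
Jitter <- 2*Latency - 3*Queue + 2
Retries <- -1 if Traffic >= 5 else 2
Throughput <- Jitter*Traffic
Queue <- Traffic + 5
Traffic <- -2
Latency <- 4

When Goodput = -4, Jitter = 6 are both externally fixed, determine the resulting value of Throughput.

-12

Setting Goodput = -4, Jitter = 6 by intervention discards those variables' equations.
Throughput = Jitter*Traffic  [with Jitter=6, Traffic=-2]  = -12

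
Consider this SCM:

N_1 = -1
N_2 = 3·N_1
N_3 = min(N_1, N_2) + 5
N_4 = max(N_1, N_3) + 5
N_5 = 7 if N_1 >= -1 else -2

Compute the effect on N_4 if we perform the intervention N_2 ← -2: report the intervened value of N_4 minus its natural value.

Under do(N_2=-2), the mechanism N_2 = 3·N_1 is discarded; N_2 is fixed at -2.
N_3 = min(N_1, N_2) + 5  [with N_1=-1, N_2=-2]  = 3
N_4 = max(N_1, N_3) + 5  [with N_1=-1, N_3=3]  = 8
Without intervention: N_2 = 3·N_1  [with N_1=-1]  = -3; N_3 = min(N_1, N_2) + 5  [with N_1=-1, N_2=-3]  = 2; N_4 = max(N_1, N_3) + 5  [with N_1=-1, N_3=2]  = 7.
Change = 8 − 7 = 1.

1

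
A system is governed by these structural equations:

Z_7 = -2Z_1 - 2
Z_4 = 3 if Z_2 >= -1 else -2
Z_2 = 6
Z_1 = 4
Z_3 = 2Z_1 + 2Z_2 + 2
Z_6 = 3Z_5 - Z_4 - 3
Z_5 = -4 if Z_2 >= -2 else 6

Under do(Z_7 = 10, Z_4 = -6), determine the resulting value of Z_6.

Setting Z_7 = 10, Z_4 = -6 by intervention discards those variables' equations.
Z_5 = -4 if Z_2 >= -2 else 6  [with Z_2=6]  = -4
Z_6 = 3Z_5 - Z_4 - 3  [with Z_5=-4, Z_4=-6]  = -9

-9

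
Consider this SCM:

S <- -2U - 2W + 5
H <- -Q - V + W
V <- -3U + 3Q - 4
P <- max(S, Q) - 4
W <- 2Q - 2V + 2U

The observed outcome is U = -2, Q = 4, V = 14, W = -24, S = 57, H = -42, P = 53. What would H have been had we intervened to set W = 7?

Under do(W=7), the mechanism W <- 2Q - 2V + 2U is discarded; W is fixed at 7.
V = -3U + 3Q - 4  [with U=-2, Q=4]  = 14
H = -Q - V + W  [with Q=4, V=14, W=7]  = -11

-11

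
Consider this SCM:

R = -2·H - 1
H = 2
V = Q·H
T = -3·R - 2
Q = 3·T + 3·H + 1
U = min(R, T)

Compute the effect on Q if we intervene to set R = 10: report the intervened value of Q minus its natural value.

-135

Under do(R=10), the mechanism R = -2·H - 1 is discarded; R is fixed at 10.
T = -3·R - 2  [with R=10]  = -32
Q = 3·T + 3·H + 1  [with T=-32, H=2]  = -89
Without intervention: R = -2·H - 1  [with H=2]  = -5; T = -3·R - 2  [with R=-5]  = 13; Q = 3·T + 3·H + 1  [with T=13, H=2]  = 46.
Change = -89 − 46 = -135.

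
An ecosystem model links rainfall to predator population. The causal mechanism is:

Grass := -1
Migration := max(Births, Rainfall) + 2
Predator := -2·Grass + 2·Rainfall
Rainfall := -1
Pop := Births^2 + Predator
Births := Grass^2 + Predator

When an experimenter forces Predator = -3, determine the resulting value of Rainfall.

Under do(Predator=-3), the mechanism Predator := -2·Grass + 2·Rainfall is discarded; Predator is fixed at -3.
Rainfall is not downstream of the intervention, so its value is determined by the original equations.

-1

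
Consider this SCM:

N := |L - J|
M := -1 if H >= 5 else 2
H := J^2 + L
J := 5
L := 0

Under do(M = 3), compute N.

5

Intervening sets M = 3 and removes its equation (M := -1 if H >= 5 else 2).
No directed path runs from M to N, so N keeps its natural value.
N = |L - J|  [with L=0, J=5]  = 5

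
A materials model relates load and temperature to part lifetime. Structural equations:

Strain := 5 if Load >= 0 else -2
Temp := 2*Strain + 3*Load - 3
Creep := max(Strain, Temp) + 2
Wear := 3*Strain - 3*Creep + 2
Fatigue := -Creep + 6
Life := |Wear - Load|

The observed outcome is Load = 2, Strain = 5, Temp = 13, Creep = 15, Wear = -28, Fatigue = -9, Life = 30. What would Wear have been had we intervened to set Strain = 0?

-13

do(Strain=0) replaces the equation Strain := 5 if Load >= 0 else -2 with the constant Strain = 0.
Temp = 2*Strain + 3*Load - 3  [with Strain=0, Load=2]  = 3
Creep = max(Strain, Temp) + 2  [with Strain=0, Temp=3]  = 5
Wear = 3*Strain - 3*Creep + 2  [with Strain=0, Creep=5]  = -13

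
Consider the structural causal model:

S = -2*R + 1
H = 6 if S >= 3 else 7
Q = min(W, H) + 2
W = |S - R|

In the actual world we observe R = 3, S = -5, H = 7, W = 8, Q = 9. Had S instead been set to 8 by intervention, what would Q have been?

do(S=8) replaces the equation S = -2*R + 1 with the constant S = 8.
H = 6 if S >= 3 else 7  [with S=8]  = 6
W = |S - R|  [with S=8, R=3]  = 5
Q = min(W, H) + 2  [with W=5, H=6]  = 7

7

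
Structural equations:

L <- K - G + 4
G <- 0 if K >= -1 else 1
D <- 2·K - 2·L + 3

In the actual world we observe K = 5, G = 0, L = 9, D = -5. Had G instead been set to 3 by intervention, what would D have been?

Under do(G=3), the mechanism G <- 0 if K >= -1 else 1 is discarded; G is fixed at 3.
L = K - G + 4  [with K=5, G=3]  = 6
D = 2·K - 2·L + 3  [with K=5, L=6]  = 1

1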